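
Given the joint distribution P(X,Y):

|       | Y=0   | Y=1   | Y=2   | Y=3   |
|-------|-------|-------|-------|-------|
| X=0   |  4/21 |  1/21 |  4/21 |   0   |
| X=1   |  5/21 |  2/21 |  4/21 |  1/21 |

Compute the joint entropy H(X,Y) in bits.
2.6014 bits

H(X,Y) = -Σ_{x,y} P(x,y) log₂ P(x,y). Per-cell terms -P(x,y)·log₂P(x,y):
  X=0: 0.45568, 0.20916, 0.45568, 0.00000
  X=1: 0.49295, 0.32308, 0.45568, 0.20916
  (cells with P = 0 contribute 0)
Sum of the 8 terms: H(X,Y) = 2.6014 bits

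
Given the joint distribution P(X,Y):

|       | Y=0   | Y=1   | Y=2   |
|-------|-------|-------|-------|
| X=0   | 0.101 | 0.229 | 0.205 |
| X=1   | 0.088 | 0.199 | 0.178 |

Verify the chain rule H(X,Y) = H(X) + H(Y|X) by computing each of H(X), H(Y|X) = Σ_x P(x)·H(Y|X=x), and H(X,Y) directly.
H(X) = 0.9965 bits, H(Y|X) = 1.5086 bits, H(X,Y) = 2.5050 bits

Marginal of X (row sums):
  P(X=0) = 0.101 + 0.229 + 0.205 = 0.535
  P(X=1) = 0.088 + 0.199 + 0.178 = 0.465
H(X) = -[0.535·log₂(0.535) + 0.465·log₂(0.465)]
  = 0.48278 + 0.51368 = 0.9965 bits

H(Y|X) = Σ_x P(x)·H(Y|X=x):
  X=0: P(X=0) = 0.535, P(Y|X=0) = (101/535, 229/535, 41/107) → H(Y|X=0) = 1.50835
  X=1: P(X=1) = 0.465, P(Y|X=1) = (88/465, 199/465, 178/465) → H(Y|X=1) = 1.50883
H(Y|X) = 0.535·1.50835 + 0.465·1.50883 = 1.5086 bits

H(X,Y) = -Σ_{x,y} P(x,y) log₂ P(x,y). Per-cell terms -P(x,y)·log₂P(x,y):
  X=0: 0.33406, 0.48699, 0.46869
  X=1: 0.30856, 0.46350, 0.44323
Sum of the 6 terms: H(X,Y) = 2.5050 bits

Chain rule check:
  H(X) + H(Y|X) = 0.9965 + 1.5086 = 2.5051 bits
  H(X,Y) = 2.5050 bits
✓ Chain rule verified (Δ = 0.0001 is 4-dp rounding noise: each of the three values was rounded independently).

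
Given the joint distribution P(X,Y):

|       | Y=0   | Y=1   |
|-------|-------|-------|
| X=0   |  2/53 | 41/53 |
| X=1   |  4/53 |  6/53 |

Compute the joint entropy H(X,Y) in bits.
1.1021 bits

H(X,Y) = -Σ_{x,y} P(x,y) log₂ P(x,y). Per-cell terms -P(x,y)·log₂P(x,y):
  X=0: 0.1784, 0.2865
  X=1: 0.2814, 0.3558
Sum of the 4 terms: H(X,Y) = 1.1021 bits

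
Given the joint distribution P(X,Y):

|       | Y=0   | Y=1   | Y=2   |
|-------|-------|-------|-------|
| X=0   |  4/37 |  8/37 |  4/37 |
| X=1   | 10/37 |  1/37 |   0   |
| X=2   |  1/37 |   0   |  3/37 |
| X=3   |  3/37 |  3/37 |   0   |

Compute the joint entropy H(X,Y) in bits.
2.8450 bits

H(X,Y) = -Σ_{x,y} P(x,y) log₂ P(x,y). Per-cell terms -P(x,y)·log₂P(x,y):
  X=0: 0.34697, 0.47772, 0.34697
  X=1: 0.51014, 0.14080, 0.00000
  X=2: 0.14080, 0.00000, 0.29388
  X=3: 0.29388, 0.29388, 0.00000
  (cells with P = 0 contribute 0)
Sum of the 12 terms: H(X,Y) = 2.8450 bits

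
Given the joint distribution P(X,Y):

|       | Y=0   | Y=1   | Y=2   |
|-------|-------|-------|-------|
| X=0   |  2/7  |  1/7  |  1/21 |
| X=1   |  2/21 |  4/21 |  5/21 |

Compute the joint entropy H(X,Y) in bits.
2.3983 bits

H(X,Y) = -Σ_{x,y} P(x,y) log₂ P(x,y). Per-cell terms -P(x,y)·log₂P(x,y):
  X=0: 0.51639, 0.40105, 0.20916
  X=1: 0.32308, 0.45568, 0.49295
Sum of the 6 terms: H(X,Y) = 2.3983 bits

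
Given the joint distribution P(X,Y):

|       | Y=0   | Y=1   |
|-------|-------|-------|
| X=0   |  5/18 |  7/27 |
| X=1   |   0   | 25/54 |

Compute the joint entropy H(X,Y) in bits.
1.5326 bits

H(X,Y) = -Σ_{x,y} P(x,y) log₂ P(x,y). Per-cell terms -P(x,y)·log₂P(x,y):
  X=0: 0.5133, 0.5049
  X=1: 0.0000, 0.5144
  (cells with P = 0 contribute 0)
Sum of the 4 terms: H(X,Y) = 1.5326 bits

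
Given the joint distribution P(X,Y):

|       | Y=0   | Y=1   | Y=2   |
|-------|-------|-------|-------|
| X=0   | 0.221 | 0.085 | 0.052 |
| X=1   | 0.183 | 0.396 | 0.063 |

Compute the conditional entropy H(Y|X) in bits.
1.2933 bits

H(Y|X) = H(X,Y) - H(X)

H(X,Y) = -Σ_{x,y} P(x,y) log₂ P(x,y). Per-cell terms -P(x,y)·log₂P(x,y):
  X=0: 0.4813, 0.3023, 0.2218
  X=1: 0.4484, 0.5292, 0.2513
Sum of the 6 terms: H(X,Y) = 2.2343 bits

Marginal of X (row sums):
  P(X=0) = 0.221 + 0.085 + 0.052 = 0.358
  P(X=1) = 0.183 + 0.396 + 0.063 = 0.642
H(X) = -[0.358·log₂(0.358) + 0.642·log₂(0.642)]
  = 0.5305 + 0.4105 = 0.9410 bits

H(Y|X) = H(X,Y) - H(X) = 2.2343 - 0.9410 = 1.2933 bits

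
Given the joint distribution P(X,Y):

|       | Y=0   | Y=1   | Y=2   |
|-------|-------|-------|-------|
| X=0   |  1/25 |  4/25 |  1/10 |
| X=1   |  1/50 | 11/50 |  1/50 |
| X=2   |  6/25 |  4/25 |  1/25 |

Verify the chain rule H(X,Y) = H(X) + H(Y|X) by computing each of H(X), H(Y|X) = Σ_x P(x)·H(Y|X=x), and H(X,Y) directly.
H(X) = 1.5475 bits, H(Y|X) = 1.2027 bits, H(X,Y) = 2.7502 bits

Marginal of X (row sums):
  P(X=0) = 1/25 + 4/25 + 1/10 = 3/10
  P(X=1) = 1/50 + 11/50 + 1/50 = 13/50
  P(X=2) = 6/25 + 4/25 + 1/25 = 11/25
H(X) = -[(3/10)·log₂(3/10) + (13/50)·log₂(13/50) + (11/25)·log₂(11/25)]
  = 0.52109 + 0.50529 + 0.52115 = 1.5475 bits

H(Y|X) = Σ_x P(x)·H(Y|X=x):
  X=0: P(X=0) = 3/10, P(Y|X=0) = (2/15, 8/15, 1/3) → H(Y|X=0) = 1.39958
  X=1: P(X=1) = 13/50, P(Y|X=1) = (1/13, 11/13, 1/13) → H(Y|X=1) = 0.77323
  X=2: P(X=2) = 11/25, P(Y|X=2) = (6/11, 4/11, 1/11) → H(Y|X=2) = 1.32218
H(Y|X) = (3/10)·1.39958 + (13/50)·0.77323 + (11/25)·1.32218 = 1.2027 bits

H(X,Y) = -Σ_{x,y} P(x,y) log₂ P(x,y). Per-cell terms -P(x,y)·log₂P(x,y):
  X=0: 0.18575, 0.42302, 0.33219
  X=1: 0.11288, 0.48057, 0.11288
  X=2: 0.49413, 0.42302, 0.18575
Sum of the 9 terms: H(X,Y) = 2.7502 bits

Chain rule check:
  H(X) + H(Y|X) = 1.5475 + 1.2027 = 2.7502 bits
  H(X,Y) = 2.7502 bits
✓ Chain rule verified.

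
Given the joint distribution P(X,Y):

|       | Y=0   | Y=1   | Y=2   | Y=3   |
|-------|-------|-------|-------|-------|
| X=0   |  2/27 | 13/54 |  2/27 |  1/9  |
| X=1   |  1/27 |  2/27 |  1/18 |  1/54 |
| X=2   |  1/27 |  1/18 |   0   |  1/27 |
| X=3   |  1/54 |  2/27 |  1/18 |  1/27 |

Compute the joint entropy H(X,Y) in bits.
3.5719 bits

H(X,Y) = -Σ_{x,y} P(x,y) log₂ P(x,y). Per-cell terms -P(x,y)·log₂P(x,y):
  X=0: 0.2781, 0.4946, 0.2781, 0.3522
  X=1: 0.1761, 0.2781, 0.2317, 0.1066
  X=2: 0.1761, 0.2317, 0.0000, 0.1761
  X=3: 0.1066, 0.2781, 0.2317, 0.1761
  (cells with P = 0 contribute 0)
Sum of the 16 terms: H(X,Y) = 3.5719 bits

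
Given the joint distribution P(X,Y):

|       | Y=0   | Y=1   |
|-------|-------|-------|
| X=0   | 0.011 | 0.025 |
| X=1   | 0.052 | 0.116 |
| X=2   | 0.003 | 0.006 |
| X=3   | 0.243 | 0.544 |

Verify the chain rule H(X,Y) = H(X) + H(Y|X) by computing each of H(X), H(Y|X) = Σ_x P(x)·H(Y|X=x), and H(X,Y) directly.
H(X) = 0.9381 bits, H(Y|X) = 0.8920 bits, H(X,Y) = 1.8301 bits

Marginal of X (row sums):
  P(X=0) = 0.011 + 0.025 = 0.036
  P(X=1) = 0.052 + 0.116 = 0.168
  P(X=2) = 0.003 + 0.006 = 0.009
  P(X=3) = 0.243 + 0.544 = 0.787
H(X) = -[0.036·log₂(0.036) + 0.168·log₂(0.168) + 0.009·log₂(0.009) + 0.787·log₂(0.787)]
  = 0.17265 + 0.43234 + 0.06116 + 0.27196 = 0.9381 bits

H(Y|X) = Σ_x P(x)·H(Y|X=x):
  X=0: P(X=0) = 0.036, P(Y|X=0) = (11/36, 25/36) → H(Y|X=0) = 0.88798
  X=1: P(X=1) = 0.168, P(Y|X=1) = (13/42, 29/42) → H(Y|X=1) = 0.89262
  X=2: P(X=2) = 0.009, P(Y|X=2) = (1/3, 2/3) → H(Y|X=2) = 0.91830
  X=3: P(X=3) = 0.787, P(Y|X=3) = (243/787, 544/787) → H(Y|X=3) = 0.89175
H(Y|X) = 0.036·0.88798 + 0.168·0.89262 + 0.009·0.91830 + 0.787·0.89175 = 0.8920 bits

H(X,Y) = -Σ_{x,y} P(x,y) log₂ P(x,y). Per-cell terms -P(x,y)·log₂P(x,y):
  X=0: 0.07157, 0.13305
  X=1: 0.22180, 0.36051
  X=2: 0.02514, 0.04428
  X=3: 0.49596, 0.47781
Sum of the 8 terms: H(X,Y) = 1.8301 bits

Chain rule check:
  H(X) + H(Y|X) = 0.9381 + 0.8920 = 1.8301 bits
  H(X,Y) = 1.8301 bits
✓ Chain rule verified.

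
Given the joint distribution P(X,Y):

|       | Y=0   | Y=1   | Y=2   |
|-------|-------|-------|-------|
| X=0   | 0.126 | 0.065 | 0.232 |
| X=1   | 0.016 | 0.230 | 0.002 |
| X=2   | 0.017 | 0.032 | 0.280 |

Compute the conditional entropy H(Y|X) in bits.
0.9444 bits

H(Y|X) = H(X,Y) - H(X)

H(X,Y) = -Σ_{x,y} P(x,y) log₂ P(x,y). Per-cell terms -P(x,y)·log₂P(x,y):
  X=0: 0.37655, 0.25632, 0.48901
  X=1: 0.09545, 0.48767, 0.01793
  X=2: 0.09993, 0.15891, 0.51422
Sum of the 9 terms: H(X,Y) = 2.4960 bits

Marginal of X (row sums):
  P(X=0) = 0.126 + 0.065 + 0.232 = 0.423
  P(X=1) = 0.016 + 0.230 + 0.002 = 0.248
  P(X=2) = 0.017 + 0.032 + 0.280 = 0.329
H(X) = -[0.423·log₂(0.423) + 0.248·log₂(0.248) + 0.329·log₂(0.329)]
  = 0.52506 + 0.49887 + 0.52766 = 1.5516 bits

H(Y|X) = H(X,Y) - H(X) = 2.4960 - 1.5516 = 0.9444 bits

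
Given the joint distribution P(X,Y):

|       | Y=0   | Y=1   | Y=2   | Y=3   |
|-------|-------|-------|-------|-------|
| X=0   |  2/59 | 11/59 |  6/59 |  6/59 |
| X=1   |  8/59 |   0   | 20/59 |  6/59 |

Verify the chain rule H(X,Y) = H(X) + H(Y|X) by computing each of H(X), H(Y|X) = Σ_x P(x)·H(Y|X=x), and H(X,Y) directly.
H(X) = 0.9831 bits, H(Y|X) = 1.5601 bits, H(X,Y) = 2.5433 bits

Marginal of X (row sums):
  P(X=0) = 2/59 + 11/59 + 6/59 + 6/59 = 25/59
  P(X=1) = 8/59 + 0 + 20/59 + 6/59 = 34/59
H(X) = -[(25/59)·log₂(25/59) + (34/59)·log₂(34/59)]
  = 0.524910 + 0.458239 = 0.9831 bits

H(Y|X) = Σ_x P(x)·H(Y|X=x):
  X=0: P(X=0) = 25/59, P(Y|X=0) = (2/25, 11/25, 6/25, 6/25) → H(Y|X=0) = 1.800924
  X=1: P(X=1) = 34/59, P(Y|X=1) = (4/17, 0, 10/17, 3/17) → H(Y|X=1) = 1.383100
H(Y|X) = (25/59)·1.800924 + (34/59)·1.383100 = 1.5601 bits

H(X,Y) = -Σ_{x,y} P(x,y) log₂ P(x,y). Per-cell terms -P(x,y)·log₂P(x,y):
  X=0: 0.165513, 0.451785, 0.335357, 0.335357
  X=1: 0.390867, 0.000000, 0.529056, 0.335357
  (cells with P = 0 contribute 0)
Sum of the 8 terms: H(X,Y) = 2.5433 bits

Chain rule check:
  H(X) + H(Y|X) = 0.9831 + 1.5601 = 2.5432 bits
  H(X,Y) = 2.5433 bits
✓ Chain rule verified (Δ = 0.0001 is 4-dp rounding noise: each of the three values was rounded independently).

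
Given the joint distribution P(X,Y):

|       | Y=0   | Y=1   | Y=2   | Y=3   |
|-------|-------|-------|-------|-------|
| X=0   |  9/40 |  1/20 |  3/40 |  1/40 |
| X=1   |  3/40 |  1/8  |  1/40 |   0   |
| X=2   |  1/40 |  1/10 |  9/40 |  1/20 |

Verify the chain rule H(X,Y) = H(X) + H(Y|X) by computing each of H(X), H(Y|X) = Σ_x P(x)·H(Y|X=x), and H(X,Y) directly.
H(X) = 1.5436 bits, H(Y|X) = 1.5239 bits, H(X,Y) = 3.0675 bits

Marginal of X (row sums):
  P(X=0) = 9/40 + 1/20 + 3/40 + 1/40 = 3/8
  P(X=1) = 3/40 + 1/8 + 1/40 + 0 = 9/40
  P(X=2) = 1/40 + 1/10 + 9/40 + 1/20 = 2/5
H(X) = -[(3/8)·log₂(3/8) + (9/40)·log₂(9/40) + (2/5)·log₂(2/5)]
  = 0.53064 + 0.48420 + 0.52877 = 1.5436 bits

H(Y|X) = Σ_x P(x)·H(Y|X=x):
  X=0: P(X=0) = 3/8, P(Y|X=0) = (3/5, 2/15, 1/5, 1/15) → H(Y|X=0) = 1.55461
  X=1: P(X=1) = 9/40, P(Y|X=1) = (1/3, 5/9, 1/9, 0) → H(Y|X=1) = 1.35164
  X=2: P(X=2) = 2/5, P(Y|X=2) = (1/16, 1/4, 9/16, 1/8) → H(Y|X=2) = 1.59192
H(Y|X) = (3/8)·1.55461 + (9/40)·1.35164 + (2/5)·1.59192 = 1.5239 bits

H(X,Y) = -Σ_{x,y} P(x,y) log₂ P(x,y). Per-cell terms -P(x,y)·log₂P(x,y):
  X=0: 0.48420, 0.21610, 0.28027, 0.13305
  X=1: 0.28027, 0.37500, 0.13305, 0.00000
  X=2: 0.13305, 0.33219, 0.48420, 0.21610
  (cells with P = 0 contribute 0)
Sum of the 12 terms: H(X,Y) = 3.0675 bits

Chain rule check:
  H(X) + H(Y|X) = 1.5436 + 1.5239 = 3.0675 bits
  H(X,Y) = 3.0675 bits
✓ Chain rule verified.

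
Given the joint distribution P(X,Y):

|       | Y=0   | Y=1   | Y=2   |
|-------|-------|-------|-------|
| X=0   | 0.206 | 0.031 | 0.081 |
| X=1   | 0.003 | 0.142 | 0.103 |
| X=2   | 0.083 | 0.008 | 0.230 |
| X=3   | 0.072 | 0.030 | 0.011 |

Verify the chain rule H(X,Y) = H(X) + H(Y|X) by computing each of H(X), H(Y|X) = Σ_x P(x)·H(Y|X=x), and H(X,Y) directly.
H(X) = 1.9062 bits, H(Y|X) = 1.1133 bits, H(X,Y) = 3.0194 bits

Marginal of X (row sums):
  P(X=0) = 0.206 + 0.031 + 0.081 = 0.318
  P(X=1) = 0.003 + 0.142 + 0.103 = 0.248
  P(X=2) = 0.083 + 0.008 + 0.230 = 0.321
  P(X=3) = 0.072 + 0.030 + 0.011 = 0.113
H(X) = -[0.318·log₂(0.318) + 0.248·log₂(0.248) + 0.321·log₂(0.321) + 0.113·log₂(0.113)]
  = 0.525623 + 0.498874 + 0.526233 + 0.355453 = 1.9062 bits

H(Y|X) = Σ_x P(x)·H(Y|X=x):
  X=0: P(X=0) = 0.318, P(Y|X=0) = (103/159, 31/318, 27/106) → H(Y|X=0) = 1.235754
  X=1: P(X=1) = 0.248, P(Y|X=1) = (3/248, 71/124, 103/248) → H(Y|X=1) = 1.064162
  X=2: P(X=2) = 0.321, P(Y|X=2) = (83/321, 8/321, 230/321) → H(Y|X=2) = 0.981909
  X=3: P(X=3) = 0.113, P(Y|X=3) = (72/113, 30/113, 11/113) → H(Y|X=3) = 1.249426
H(Y|X) = 0.318·1.235754 + 0.248·1.064162 + 0.321·0.981909 + 0.113·1.249426 = 1.1133 bits

H(X,Y) = -Σ_{x,y} P(x,y) log₂ P(x,y). Per-cell terms -P(x,y)·log₂P(x,y):
  X=0: 0.469532, 0.155359, 0.293701
  X=1: 0.025142, 0.399877, 0.337766
  X=2: 0.298032, 0.055726, 0.487668
  X=3: 0.273302, 0.151767, 0.071570
Sum of the 12 terms: H(X,Y) = 3.0194 bits

Chain rule check:
  H(X) + H(Y|X) = 1.9062 + 1.1133 = 3.0195 bits
  H(X,Y) = 3.0194 bits
✓ Chain rule verified (Δ = 0.0001 is 4-dp rounding noise: each of the three values was rounded independently).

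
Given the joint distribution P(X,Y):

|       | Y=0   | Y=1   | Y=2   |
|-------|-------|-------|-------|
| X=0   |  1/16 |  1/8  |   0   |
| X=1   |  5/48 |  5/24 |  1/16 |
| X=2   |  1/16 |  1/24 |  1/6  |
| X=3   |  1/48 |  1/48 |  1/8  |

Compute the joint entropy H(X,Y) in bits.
3.1659 bits

H(X,Y) = -Σ_{x,y} P(x,y) log₂ P(x,y). Per-cell terms -P(x,y)·log₂P(x,y):
  X=0: 0.25000, 0.37500, 0.00000
  X=1: 0.33990, 0.47147, 0.25000
  X=2: 0.25000, 0.19104, 0.43083
  X=3: 0.11635, 0.11635, 0.37500
  (cells with P = 0 contribute 0)
Sum of the 12 terms: H(X,Y) = 3.1659 bits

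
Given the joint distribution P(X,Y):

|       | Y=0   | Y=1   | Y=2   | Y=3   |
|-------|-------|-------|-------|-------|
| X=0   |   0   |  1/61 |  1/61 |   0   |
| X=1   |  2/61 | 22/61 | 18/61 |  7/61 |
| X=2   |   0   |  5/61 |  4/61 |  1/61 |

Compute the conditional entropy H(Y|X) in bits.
1.5723 bits

H(Y|X) = H(X,Y) - H(X)

H(X,Y) = -Σ_{x,y} P(x,y) log₂ P(x,y). Per-cell terms -P(x,y)·log₂P(x,y):
  X=0: 0.00000, 0.09723, 0.09723, 0.00000
  X=1: 0.16166, 0.53063, 0.51958, 0.35842
  X=2: 0.00000, 0.29580, 0.25775, 0.09723
  (cells with P = 0 contribute 0)
Sum of the 12 terms: H(X,Y) = 2.4155 bits

Marginal of X (row sums):
  P(X=0) = 0 + 1/61 + 1/61 + 0 = 2/61
  P(X=1) = 2/61 + 22/61 + 18/61 + 7/61 = 49/61
  P(X=2) = 0 + 5/61 + 4/61 + 1/61 = 10/61
H(X) = -[(2/61)·log₂(2/61) + (49/61)·log₂(49/61) + (10/61)·log₂(10/61)]
  = 0.16166 + 0.25386 + 0.42767 = 0.8432 bits

H(Y|X) = H(X,Y) - H(X) = 2.4155 - 0.8432 = 1.5723 bits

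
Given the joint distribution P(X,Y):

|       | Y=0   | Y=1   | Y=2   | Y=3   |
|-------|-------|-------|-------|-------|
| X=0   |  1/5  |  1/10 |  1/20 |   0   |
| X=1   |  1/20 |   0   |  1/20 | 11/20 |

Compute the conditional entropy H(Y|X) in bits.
0.9852 bits

H(Y|X) = H(X,Y) - H(X)

H(X,Y) = -Σ_{x,y} P(x,y) log₂ P(x,y). Per-cell terms -P(x,y)·log₂P(x,y):
  X=0: 0.464386, 0.332193, 0.216096, 0.000000
  X=1: 0.216096, 0.000000, 0.216096, 0.474373
  (cells with P = 0 contribute 0)
Sum of the 8 terms: H(X,Y) = 1.91924 bits

Marginal of X (row sums):
  P(X=0) = 1/5 + 1/10 + 1/20 + 0 = 7/20
  P(X=1) = 1/20 + 0 + 1/20 + 11/20 = 13/20
H(X) = -[(7/20)·log₂(7/20) + (13/20)·log₂(13/20)]
  = 0.530101 + 0.403967 = 0.93407 bits

H(Y|X) = H(X,Y) - H(X) = 1.91924 - 0.93407 = 0.9852 bits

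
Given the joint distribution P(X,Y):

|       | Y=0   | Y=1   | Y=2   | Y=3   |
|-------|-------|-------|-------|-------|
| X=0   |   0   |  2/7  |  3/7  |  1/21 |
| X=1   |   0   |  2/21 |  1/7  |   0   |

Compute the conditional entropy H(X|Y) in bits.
0.7726 bits

H(X|Y) = H(X,Y) - H(Y)

H(X,Y) = -Σ_{x,y} P(x,y) log₂ P(x,y). Per-cell terms -P(x,y)·log₂P(x,y):
  X=0: 0.0000000, 0.5163871, 0.5238825, 0.2091580
  X=1: 0.0000000, 0.3230778, 0.4010507, 0.0000000
  (cells with P = 0 contribute 0)
Sum of the 8 terms: H(X,Y) = 1.973556 bits

Marginal of Y (column sums):
  P(Y=0) = 0 + 0 = 0
  P(Y=1) = 2/7 + 2/21 = 8/21
  P(Y=2) = 3/7 + 1/7 = 4/7
  P(Y=3) = 1/21 + 0 = 1/21
H(Y) = -[(8/21)·log₂(8/21) + (4/7)·log₂(4/7) + (1/21)·log₂(1/21)]   (outcomes with P = 0 contribute 0)
  = 0.5304066 + 0.4613457 + 0.2091580 = 1.200910 bits

H(X|Y) = H(X,Y) - H(Y) = 1.973556 - 1.200910 = 0.7726 bits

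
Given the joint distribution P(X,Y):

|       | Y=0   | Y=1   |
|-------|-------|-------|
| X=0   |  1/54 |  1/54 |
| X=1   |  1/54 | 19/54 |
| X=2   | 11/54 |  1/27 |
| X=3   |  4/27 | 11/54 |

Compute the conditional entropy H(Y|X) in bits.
0.6377 bits

H(Y|X) = H(X,Y) - H(X)

H(X,Y) = -Σ_{x,y} P(x,y) log₂ P(x,y). Per-cell terms -P(x,y)·log₂P(x,y):
  X=0: 0.106572, 0.106572
  X=1: 0.106572, 0.530227
  X=2: 0.467593, 0.176107
  X=3: 0.408131, 0.467593
Sum of the 8 terms: H(X,Y) = 2.36937 bits

Marginal of X (row sums):
  P(X=0) = 1/54 + 1/54 = 1/27
  P(X=1) = 1/54 + 19/54 = 10/27
  P(X=2) = 11/54 + 1/27 = 13/54
  P(X=3) = 4/27 + 11/54 = 19/54
H(X) = -[(1/27)·log₂(1/27) + (10/27)·log₂(10/27) + (13/54)·log₂(13/54) + (19/54)·log₂(19/54)]
  = 0.176107 + 0.530726 + 0.494589 + 0.530227 = 1.73165 bits

H(Y|X) = H(X,Y) - H(X) = 2.36937 - 1.73165 = 0.6377 bits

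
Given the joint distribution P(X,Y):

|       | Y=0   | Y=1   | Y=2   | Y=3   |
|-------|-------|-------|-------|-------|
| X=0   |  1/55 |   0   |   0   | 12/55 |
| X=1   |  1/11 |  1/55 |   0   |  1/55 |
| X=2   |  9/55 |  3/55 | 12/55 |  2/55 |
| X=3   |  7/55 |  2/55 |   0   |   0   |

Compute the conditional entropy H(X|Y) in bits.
1.1028 bits

H(X|Y) = H(X,Y) - H(Y)

H(X,Y) = -Σ_{x,y} P(x,y) log₂ P(x,y). Per-cell terms -P(x,y)·log₂P(x,y):
  X=0: 0.1051, 0.0000, 0.0000, 0.4792
  X=1: 0.3145, 0.1051, 0.0000, 0.1051
  X=2: 0.4273, 0.2289, 0.4792, 0.1739
  X=3: 0.3785, 0.1739, 0.0000, 0.0000
  (cells with P = 0 contribute 0)
Sum of the 16 terms: H(X,Y) = 2.9707 bits

Marginal of Y (column sums):
  P(Y=0) = 1/55 + 1/11 + 9/55 + 7/55 = 2/5
  P(Y=1) = 0 + 1/55 + 3/55 + 2/55 = 6/55
  P(Y=2) = 0 + 0 + 12/55 + 0 = 12/55
  P(Y=3) = 12/55 + 1/55 + 2/55 + 0 = 3/11
H(Y) = -[(2/5)·log₂(2/5) + (6/55)·log₂(6/55) + (12/55)·log₂(12/55) + (3/11)·log₂(3/11)]
  = 0.5288 + 0.3487 + 0.4792 + 0.5112 = 1.8679 bits

H(X|Y) = H(X,Y) - H(Y) = 2.9707 - 1.8679 = 1.1028 bits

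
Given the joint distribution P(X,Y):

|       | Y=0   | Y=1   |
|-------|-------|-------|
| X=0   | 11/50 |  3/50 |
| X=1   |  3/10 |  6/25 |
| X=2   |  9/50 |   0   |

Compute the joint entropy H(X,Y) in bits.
2.1846 bits

H(X,Y) = -Σ_{x,y} P(x,y) log₂ P(x,y). Per-cell terms -P(x,y)·log₂P(x,y):
  X=0: 0.4806, 0.2435
  X=1: 0.5211, 0.4941
  X=2: 0.4453, 0.0000
  (cells with P = 0 contribute 0)
Sum of the 6 terms: H(X,Y) = 2.1846 bits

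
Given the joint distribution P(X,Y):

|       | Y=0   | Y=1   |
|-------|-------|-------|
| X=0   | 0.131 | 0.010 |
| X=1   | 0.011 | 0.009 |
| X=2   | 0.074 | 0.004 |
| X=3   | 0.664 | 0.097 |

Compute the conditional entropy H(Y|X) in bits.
0.5136 bits

H(Y|X) = H(X,Y) - H(X)

H(X,Y) = -Σ_{x,y} P(x,y) log₂ P(x,y). Per-cell terms -P(x,y)·log₂P(x,y):
  X=0: 0.38414, 0.06644
  X=1: 0.07157, 0.06116
  X=2: 0.27797, 0.03186
  X=3: 0.39225, 0.32649
Sum of the 8 terms: H(X,Y) = 1.6119 bits

Marginal of X (row sums):
  P(X=0) = 0.131 + 0.010 = 0.141
  P(X=1) = 0.011 + 0.009 = 0.020
  P(X=2) = 0.074 + 0.004 = 0.078
  P(X=3) = 0.664 + 0.097 = 0.761
H(X) = -[0.141·log₂(0.141) + 0.020·log₂(0.020) + 0.078·log₂(0.078) + 0.761·log₂(0.761)]
  = 0.39850 + 0.11288 + 0.28707 + 0.29986 = 1.0983 bits

H(Y|X) = H(X,Y) - H(X) = 1.6119 - 1.0983 = 0.5136 bits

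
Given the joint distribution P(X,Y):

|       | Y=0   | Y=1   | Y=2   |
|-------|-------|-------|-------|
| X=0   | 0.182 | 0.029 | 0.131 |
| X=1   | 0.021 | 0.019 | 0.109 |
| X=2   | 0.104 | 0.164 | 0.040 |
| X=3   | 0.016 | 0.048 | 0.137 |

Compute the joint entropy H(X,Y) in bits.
3.2056 bits

H(X,Y) = -Σ_{x,y} P(x,y) log₂ P(x,y). Per-cell terms -P(x,y)·log₂P(x,y):
  X=0: 0.4474, 0.1481, 0.3841
  X=1: 0.1170, 0.1086, 0.3485
  X=2: 0.3396, 0.4278, 0.1858
  X=3: 0.0955, 0.2103, 0.3929
Sum of the 12 terms: H(X,Y) = 3.2056 bits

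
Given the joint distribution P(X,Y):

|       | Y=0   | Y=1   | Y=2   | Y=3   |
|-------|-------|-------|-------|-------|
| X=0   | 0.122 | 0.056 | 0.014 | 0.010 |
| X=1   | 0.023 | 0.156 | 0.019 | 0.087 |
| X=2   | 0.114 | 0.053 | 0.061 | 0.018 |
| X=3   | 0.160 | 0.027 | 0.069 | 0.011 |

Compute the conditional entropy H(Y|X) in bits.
1.5593 bits

H(Y|X) = H(X,Y) - H(X)

H(X,Y) = -Σ_{x,y} P(x,y) log₂ P(x,y). Per-cell terms -P(x,y)·log₂P(x,y):
  X=0: 0.37028, 0.23287, 0.08622, 0.06644
  X=1: 0.12517, 0.41814, 0.10864, 0.30649
  X=2: 0.35715, 0.22461, 0.24614, 0.10433
  X=3: 0.42302, 0.14069, 0.26615, 0.07157
Sum of the 16 terms: H(X,Y) = 3.5479 bits

Marginal of X (row sums):
  P(X=0) = 0.122 + 0.056 + 0.014 + 0.010 = 0.202
  P(X=1) = 0.023 + 0.156 + 0.019 + 0.087 = 0.285
  P(X=2) = 0.114 + 0.053 + 0.061 + 0.018 = 0.246
  P(X=3) = 0.160 + 0.027 + 0.069 + 0.011 = 0.267
H(X) = -[0.202·log₂(0.202) + 0.285·log₂(0.285) + 0.246·log₂(0.246) + 0.267·log₂(0.267)]
  = 0.46613 + 0.51613 + 0.49772 + 0.50866 = 1.9886 bits

H(Y|X) = H(X,Y) - H(X) = 3.5479 - 1.9886 = 1.5593 bits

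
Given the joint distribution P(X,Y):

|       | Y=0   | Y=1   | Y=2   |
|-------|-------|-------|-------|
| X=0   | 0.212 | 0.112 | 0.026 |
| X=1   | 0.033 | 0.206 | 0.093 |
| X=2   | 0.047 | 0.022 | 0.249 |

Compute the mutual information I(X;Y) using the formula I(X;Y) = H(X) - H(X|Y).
0.4188 bits

I(X;Y) = H(X) - H(X|Y)

Marginal of X (row sums):
  P(X=0) = 0.212 + 0.112 + 0.026 = 0.350
  P(X=1) = 0.033 + 0.206 + 0.093 = 0.332
  P(X=2) = 0.047 + 0.022 + 0.249 = 0.318
H(X) = -[0.350·log₂(0.350) + 0.332·log₂(0.332) + 0.318·log₂(0.318)]
  = 0.530101 + 0.528127 + 0.525623 = 1.583851 bits

Marginal of Y (column sums):
  P(Y=0) = 0.212 + 0.033 + 0.047 = 0.292
  P(Y=1) = 0.112 + 0.206 + 0.022 = 0.340
  P(Y=2) = 0.026 + 0.093 + 0.249 = 0.368
H(X|Y) = Σ_y P(y)·H(X|Y=y):
  Y=0: P(Y=0) = 0.292, P(X|Y=0) = (53/73, 33/292, 47/292) → H(X|Y=0) = 1.114996
  Y=1: P(Y=1) = 0.340, P(X|Y=1) = (28/85, 103/170, 11/170) → H(X|Y=1) = 1.221302
  Y=2: P(Y=2) = 0.368, P(X|Y=2) = (13/184, 93/368, 249/368) → H(X|Y=2) = 1.152927
H(X|Y) = 0.292·1.114996 + 0.340·1.221302 + 0.368·1.152927 = 1.165099 bits

I(X;Y) = H(X) - H(X|Y) = 1.583851 - 1.165099 = 0.4188 bits

Cross-check via I(X;Y) = H(X) + H(Y) - H(X,Y): computing H(Y) from the column sums and H(X,Y) from the 9 cells in the same way gives H(Y) = 1.578492 bits and H(X,Y) = 2.743590 bits, so
I(X;Y) = 1.583851 + 1.578492 - 2.743590 = 0.4188 bits ✓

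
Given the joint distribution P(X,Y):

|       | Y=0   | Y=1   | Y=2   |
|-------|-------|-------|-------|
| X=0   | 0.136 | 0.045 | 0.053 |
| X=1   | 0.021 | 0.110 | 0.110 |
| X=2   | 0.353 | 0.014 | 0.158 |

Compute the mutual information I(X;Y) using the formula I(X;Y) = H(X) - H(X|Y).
0.2561 bits

I(X;Y) = H(X) - H(X|Y)

Marginal of X (row sums):
  P(X=0) = 0.136 + 0.045 + 0.053 = 0.234
  P(X=1) = 0.021 + 0.110 + 0.110 = 0.241
  P(X=2) = 0.353 + 0.014 + 0.158 = 0.525
H(X) = -[0.234·log₂(0.234) + 0.241·log₂(0.241) + 0.525·log₂(0.525)]
  = 0.49033 + 0.49475 + 0.48805 = 1.4731 bits

Marginal of Y (column sums):
  P(Y=0) = 0.136 + 0.021 + 0.353 = 0.510
  P(Y=1) = 0.045 + 0.110 + 0.014 = 0.169
  P(Y=2) = 0.053 + 0.110 + 0.158 = 0.321
H(X|Y) = Σ_y P(y)·H(X|Y=y):
  Y=0: P(Y=0) = 0.510, P(X|Y=0) = (4/15, 7/170, 353/510) → H(X|Y=0) = 1.06542
  Y=1: P(Y=1) = 0.169, P(X|Y=1) = (45/169, 110/169, 14/169) → H(X|Y=1) = 1.20925
  Y=2: P(Y=2) = 0.321, P(X|Y=2) = (53/321, 110/321, 158/321) → H(X|Y=2) = 1.46186
H(X|Y) = 0.510·1.06542 + 0.169·1.20925 + 0.321·1.46186 = 1.2170 bits

I(X;Y) = H(X) - H(X|Y) = 1.4731 - 1.2170 = 0.2561 bits

Cross-check via I(X;Y) = H(X) + H(Y) - H(X,Y): computing H(Y) from the column sums and H(X,Y) from the 9 cells in the same way gives H(Y) = 1.4551 bits and H(X,Y) = 2.6721 bits, so
I(X;Y) = 1.4731 + 1.4551 - 2.6721 = 0.2561 bits ✓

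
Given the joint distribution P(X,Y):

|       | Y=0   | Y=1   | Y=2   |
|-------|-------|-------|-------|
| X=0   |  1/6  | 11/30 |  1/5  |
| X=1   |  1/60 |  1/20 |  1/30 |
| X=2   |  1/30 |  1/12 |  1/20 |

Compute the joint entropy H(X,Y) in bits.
2.5825 bits

H(X,Y) = -Σ_{x,y} P(x,y) log₂ P(x,y). Per-cell terms -P(x,y)·log₂P(x,y):
  X=0: 0.43083, 0.53073, 0.46439
  X=1: 0.09845, 0.21610, 0.16356
  X=2: 0.16356, 0.29875, 0.21610
Sum of the 9 terms: H(X,Y) = 2.5825 bits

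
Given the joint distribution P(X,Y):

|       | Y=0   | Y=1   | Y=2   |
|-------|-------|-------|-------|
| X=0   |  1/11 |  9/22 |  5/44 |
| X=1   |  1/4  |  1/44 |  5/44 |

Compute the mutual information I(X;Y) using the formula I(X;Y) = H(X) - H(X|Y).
0.3215 bits

I(X;Y) = H(X) - H(X|Y)

Marginal of X (row sums):
  P(X=0) = 1/11 + 9/22 + 5/44 = 27/44
  P(X=1) = 1/4 + 1/44 + 5/44 = 17/44
H(X) = -[(27/44)·log₂(27/44) + (17/44)·log₂(17/44)]
  = 0.432334 + 0.530079 = 0.96241 bits

Marginal of Y (column sums):
  P(Y=0) = 1/11 + 1/4 = 15/44
  P(Y=1) = 9/22 + 1/44 = 19/44
  P(Y=2) = 5/44 + 5/44 = 5/22
H(X|Y) = Σ_y P(y)·H(X|Y=y):
  Y=0: P(Y=0) = 15/44, P(X|Y=0) = (4/15, 11/15) → H(X|Y=0) = 0.836641
  Y=1: P(Y=1) = 19/44, P(X|Y=1) = (18/19, 1/19) → H(X|Y=1) = 0.297472
  Y=2: P(Y=2) = 5/22, P(X|Y=2) = (1/2, 1/2) → H(X|Y=2) = 1.000000
H(X|Y) = (15/44)·0.836641 + (19/44)·0.297472 + (5/22)·1.000000 = 0.64095 bits

I(X;Y) = H(X) - H(X|Y) = 0.96241 - 0.64095 = 0.3215 bits

Cross-check via I(X;Y) = H(X) + H(Y) - H(X,Y): computing H(Y) from the column sums and H(X,Y) from the 6 cells in the same way gives H(Y) = 1.53822 bits and H(X,Y) = 2.17917 bits, so
I(X;Y) = 0.96241 + 1.53822 - 2.17917 = 0.3215 bits ✓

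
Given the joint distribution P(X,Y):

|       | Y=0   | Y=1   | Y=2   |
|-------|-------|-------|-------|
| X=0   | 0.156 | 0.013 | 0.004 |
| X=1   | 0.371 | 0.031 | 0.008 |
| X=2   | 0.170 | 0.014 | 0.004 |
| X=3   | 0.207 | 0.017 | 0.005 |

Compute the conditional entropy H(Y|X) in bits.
0.5289 bits

H(Y|X) = H(X,Y) - H(X)

H(X,Y) = -Σ_{x,y} P(x,y) log₂ P(x,y). Per-cell terms -P(x,y)·log₂P(x,y):
  X=0: 0.418140, 0.081449, 0.031863
  X=1: 0.530719, 0.155359, 0.055726
  X=2: 0.434587, 0.086218, 0.031863
  X=3: 0.470366, 0.099931, 0.038219
Sum of the 12 terms: H(X,Y) = 2.43444 bits

Marginal of X (row sums):
  P(X=0) = 0.156 + 0.013 + 0.004 = 0.173
  P(X=1) = 0.371 + 0.031 + 0.008 = 0.410
  P(X=2) = 0.170 + 0.014 + 0.004 = 0.188
  P(X=3) = 0.207 + 0.017 + 0.005 = 0.229
H(X) = -[0.173·log₂(0.173) + 0.410·log₂(0.410) + 0.188·log₂(0.188) + 0.229·log₂(0.229)]
  = 0.437890 + 0.527385 + 0.453305 + 0.486987 = 1.90557 bits

H(Y|X) = H(X,Y) - H(X) = 2.43444 - 1.90557 = 0.5289 bits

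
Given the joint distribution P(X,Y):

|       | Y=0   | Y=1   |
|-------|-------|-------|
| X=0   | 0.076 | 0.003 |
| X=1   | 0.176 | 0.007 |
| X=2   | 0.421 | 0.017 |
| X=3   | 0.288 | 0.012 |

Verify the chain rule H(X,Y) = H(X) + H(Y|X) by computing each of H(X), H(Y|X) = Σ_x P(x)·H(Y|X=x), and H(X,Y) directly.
H(X) = 1.7804 bits, H(Y|X) = 0.2377 bits, H(X,Y) = 2.0181 bits

Marginal of X (row sums):
  P(X=0) = 0.076 + 0.003 = 0.079
  P(X=1) = 0.176 + 0.007 = 0.183
  P(X=2) = 0.421 + 0.017 = 0.438
  P(X=3) = 0.288 + 0.012 = 0.300
H(X) = -[0.079·log₂(0.079) + 0.183·log₂(0.183) + 0.438·log₂(0.438) + 0.300·log₂(0.300)]
  = 0.28930 + 0.44837 + 0.52166 + 0.52109 = 1.7804 bits

H(Y|X) = Σ_x P(x)·H(Y|X=x):
  X=0: P(X=0) = 0.079, P(Y|X=0) = (76/79, 3/79) → H(Y|X=0) = 0.23293
  X=1: P(X=1) = 0.183, P(Y|X=1) = (176/183, 7/183) → H(Y|X=1) = 0.23422
  X=2: P(X=2) = 0.438, P(Y|X=2) = (421/438, 17/438) → H(Y|X=2) = 0.23682
  X=3: P(X=3) = 0.300, P(Y|X=3) = (24/25, 1/25) → H(Y|X=3) = 0.24229
H(Y|X) = 0.079·0.23293 + 0.183·0.23422 + 0.438·0.23682 + 0.300·0.24229 = 0.2377 bits

H(X,Y) = -Σ_{x,y} P(x,y) log₂ P(x,y). Per-cell terms -P(x,y)·log₂P(x,y):
  X=0: 0.28256, 0.02514
  X=1: 0.44112, 0.05011
  X=2: 0.52545, 0.09993
  X=3: 0.51721, 0.07657
Sum of the 8 terms: H(X,Y) = 2.0181 bits

Chain rule check:
  H(X) + H(Y|X) = 1.7804 + 0.2377 = 2.0181 bits
  H(X,Y) = 2.0181 bits
✓ Chain rule verified.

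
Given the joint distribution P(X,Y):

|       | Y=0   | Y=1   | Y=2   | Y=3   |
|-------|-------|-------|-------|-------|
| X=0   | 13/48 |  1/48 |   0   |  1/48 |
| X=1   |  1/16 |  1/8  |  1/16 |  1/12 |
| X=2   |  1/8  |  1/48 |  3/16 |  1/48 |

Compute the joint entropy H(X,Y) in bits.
2.9774 bits

H(X,Y) = -Σ_{x,y} P(x,y) log₂ P(x,y). Per-cell terms -P(x,y)·log₂P(x,y):
  X=0: 0.51039, 0.11635, 0.00000, 0.11635
  X=1: 0.25000, 0.37500, 0.25000, 0.29875
  X=2: 0.37500, 0.11635, 0.45282, 0.11635
  (cells with P = 0 contribute 0)
Sum of the 12 terms: H(X,Y) = 2.9774 bits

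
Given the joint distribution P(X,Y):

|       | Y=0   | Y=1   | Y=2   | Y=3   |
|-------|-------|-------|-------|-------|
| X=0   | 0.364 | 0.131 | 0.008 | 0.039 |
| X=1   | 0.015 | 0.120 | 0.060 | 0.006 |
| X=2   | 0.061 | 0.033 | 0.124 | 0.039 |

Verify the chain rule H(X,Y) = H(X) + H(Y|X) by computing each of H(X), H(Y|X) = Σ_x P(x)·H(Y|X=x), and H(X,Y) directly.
H(X) = 1.4480 bits, H(Y|X) = 1.4154 bits, H(X,Y) = 2.8634 bits

Marginal of X (row sums):
  P(X=0) = 0.364 + 0.131 + 0.008 + 0.039 = 0.542
  P(X=1) = 0.015 + 0.120 + 0.060 + 0.006 = 0.201
  P(X=2) = 0.061 + 0.033 + 0.124 + 0.039 = 0.257
H(X) = -[0.542·log₂(0.542) + 0.201·log₂(0.201) + 0.257·log₂(0.257)]
  = 0.478930 + 0.465261 + 0.503761 = 1.4480 bits

H(Y|X) = Σ_x P(x)·H(Y|X=x):
  X=0: P(X=0) = 0.542, P(Y|X=0) = (182/271, 131/542, 4/271, 39/542) → H(Y|X=0) = 1.243872
  X=1: P(X=1) = 0.201, P(Y|X=1) = (5/67, 40/67, 20/67, 2/67) → H(Y|X=1) = 1.395562
  X=2: P(X=2) = 0.257, P(Y|X=2) = (61/257, 33/257, 124/257, 39/257) → H(Y|X=2) = 1.792819
H(Y|X) = 0.542·1.243872 + 0.201·1.395562 + 0.257·1.792819 = 1.4154 bits

H(X,Y) = -Σ_{x,y} P(x,y) log₂ P(x,y). Per-cell terms -P(x,y)·log₂P(x,y):
  X=0: 0.530708, 0.384139, 0.055726, 0.182535
  X=1: 0.090883, 0.367067, 0.243534, 0.044285
  X=2: 0.246138, 0.162406, 0.373437, 0.182535
Sum of the 12 terms: H(X,Y) = 2.8634 bits

Chain rule check:
  H(X) + H(Y|X) = 1.4480 + 1.4154 = 2.8634 bits
  H(X,Y) = 2.8634 bits
✓ Chain rule verified.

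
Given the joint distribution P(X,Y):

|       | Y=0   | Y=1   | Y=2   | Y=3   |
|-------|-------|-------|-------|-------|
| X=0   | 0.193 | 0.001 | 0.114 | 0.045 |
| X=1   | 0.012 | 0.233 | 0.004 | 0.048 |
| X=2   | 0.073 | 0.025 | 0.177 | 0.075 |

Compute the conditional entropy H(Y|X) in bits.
1.3854 bits

H(Y|X) = H(X,Y) - H(X)

H(X,Y) = -Σ_{x,y} P(x,y) log₂ P(x,y). Per-cell terms -P(x,y)·log₂P(x,y):
  X=0: 0.45805, 0.00997, 0.35715, 0.20133
  X=1: 0.07657, 0.48967, 0.03186, 0.21028
  X=2: 0.27565, 0.13305, 0.44218, 0.28027
Sum of the 12 terms: H(X,Y) = 2.9660 bits

Marginal of X (row sums):
  P(X=0) = 0.193 + 0.001 + 0.114 + 0.045 = 0.353
  P(X=1) = 0.012 + 0.233 + 0.004 + 0.048 = 0.297
  P(X=2) = 0.073 + 0.025 + 0.177 + 0.075 = 0.350
H(X) = -[0.353·log₂(0.353) + 0.297·log₂(0.297) + 0.350·log₂(0.350)]
  = 0.53030 + 0.52019 + 0.53010 = 1.5806 bits

H(Y|X) = H(X,Y) - H(X) = 2.9660 - 1.5806 = 1.3854 bits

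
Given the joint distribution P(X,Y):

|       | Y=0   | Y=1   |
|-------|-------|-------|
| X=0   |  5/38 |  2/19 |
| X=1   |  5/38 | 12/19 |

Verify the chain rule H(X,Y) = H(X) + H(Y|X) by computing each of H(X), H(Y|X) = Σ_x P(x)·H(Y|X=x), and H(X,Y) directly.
H(X) = 0.7897 bits, H(Y|X) = 0.7409 bits, H(X,Y) = 1.5306 bits

Marginal of X (row sums):
  P(X=0) = 5/38 + 2/19 = 9/38
  P(X=1) = 5/38 + 12/19 = 29/38
H(X) = -[(9/38)·log₂(9/38) + (29/38)·log₂(29/38)]
  = 0.492158 + 0.297591 = 0.7897 bits

H(Y|X) = Σ_x P(x)·H(Y|X=x):
  X=0: P(X=0) = 9/38, P(Y|X=0) = (5/9, 4/9) → H(Y|X=0) = 0.991076
  X=1: P(X=1) = 29/38, P(Y|X=1) = (5/29, 24/29) → H(Y|X=1) = 0.663197
H(Y|X) = (9/38)·0.991076 + (29/38)·0.663197 = 0.7409 bits

H(X,Y) = -Σ_{x,y} P(x,y) log₂ P(x,y). Per-cell terms -P(x,y)·log₂P(x,y):
  X=0: 0.385000, 0.341887
  X=1: 0.385000, 0.418715
Sum of the 4 terms: H(X,Y) = 1.5306 bits

Chain rule check:
  H(X) + H(Y|X) = 0.7897 + 0.7409 = 1.5306 bits
  H(X,Y) = 1.5306 bits
✓ Chain rule verified.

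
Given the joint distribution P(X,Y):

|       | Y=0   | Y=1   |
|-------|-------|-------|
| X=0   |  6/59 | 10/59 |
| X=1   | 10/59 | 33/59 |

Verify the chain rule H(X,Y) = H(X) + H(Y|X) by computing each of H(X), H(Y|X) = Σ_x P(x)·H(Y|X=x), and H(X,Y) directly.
H(X) = 0.8432 bits, H(Y|X) = 0.8291 bits, H(X,Y) = 1.6722 bits

Marginal of X (row sums):
  P(X=0) = 6/59 + 10/59 = 16/59
  P(X=1) = 10/59 + 33/59 = 43/59
H(X) = -[(16/59)·log₂(16/59) + (43/59)·log₂(43/59)]
  = 0.510547 + 0.332615 = 0.8432 bits

H(Y|X) = Σ_x P(x)·H(Y|X=x):
  X=0: P(X=0) = 16/59, P(Y|X=0) = (3/8, 5/8) → H(Y|X=0) = 0.954434
  X=1: P(X=1) = 43/59, P(Y|X=1) = (10/43, 33/43) → H(Y|X=1) = 0.782444
H(Y|X) = (16/59)·0.954434 + (43/59)·0.782444 = 0.8291 bits

H(X,Y) = -Σ_{x,y} P(x,y) log₂ P(x,y). Per-cell terms -P(x,y)·log₂P(x,y):
  X=0: 0.335357, 0.434019
  X=1: 0.434019, 0.468851
Sum of the 4 terms: H(X,Y) = 1.6722 bits

Chain rule check:
  H(X) + H(Y|X) = 0.8432 + 0.8291 = 1.6723 bits
  H(X,Y) = 1.6722 bits
✓ Chain rule verified (Δ = 0.0001 is 4-dp rounding noise: each of the three values was rounded independently).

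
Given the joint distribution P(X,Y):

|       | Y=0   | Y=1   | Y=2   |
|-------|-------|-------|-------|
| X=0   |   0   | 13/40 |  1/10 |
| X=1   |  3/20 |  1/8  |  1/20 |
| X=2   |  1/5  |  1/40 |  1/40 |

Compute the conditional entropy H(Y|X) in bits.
1.0397 bits

H(Y|X) = H(X,Y) - H(X)

H(X,Y) = -Σ_{x,y} P(x,y) log₂ P(x,y). Per-cell terms -P(x,y)·log₂P(x,y):
  X=0: 0.00000, 0.52698, 0.33219
  X=1: 0.41054, 0.37500, 0.21610
  X=2: 0.46439, 0.13305, 0.13305
  (cells with P = 0 contribute 0)
Sum of the 9 terms: H(X,Y) = 2.5913 bits

Marginal of X (row sums):
  P(X=0) = 0 + 13/40 + 1/10 = 17/40
  P(X=1) = 3/20 + 1/8 + 1/20 = 13/40
  P(X=2) = 1/5 + 1/40 + 1/40 = 1/4
H(X) = -[(17/40)·log₂(17/40) + (13/40)·log₂(13/40) + (1/4)·log₂(1/4)]
  = 0.52465 + 0.52698 + 0.50000 = 1.5516 bits

H(Y|X) = H(X,Y) - H(X) = 2.5913 - 1.5516 = 1.0397 bits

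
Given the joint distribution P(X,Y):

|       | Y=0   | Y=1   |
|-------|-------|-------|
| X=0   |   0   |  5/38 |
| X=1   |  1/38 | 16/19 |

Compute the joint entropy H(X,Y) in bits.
0.7319 bits

H(X,Y) = -Σ_{x,y} P(x,y) log₂ P(x,y). Per-cell terms -P(x,y)·log₂P(x,y):
  X=0: 0.0000, 0.3850
  X=1: 0.1381, 0.2088
  (cells with P = 0 contribute 0)
Sum of the 4 terms: H(X,Y) = 0.7319 bits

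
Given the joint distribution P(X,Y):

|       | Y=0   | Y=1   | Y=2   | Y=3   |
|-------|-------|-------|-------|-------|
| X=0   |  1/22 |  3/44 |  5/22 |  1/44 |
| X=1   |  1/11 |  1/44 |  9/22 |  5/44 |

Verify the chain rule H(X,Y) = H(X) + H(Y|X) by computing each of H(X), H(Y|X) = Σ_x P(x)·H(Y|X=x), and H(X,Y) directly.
H(X) = 0.9457 bits, H(Y|X) = 1.4537 bits, H(X,Y) = 2.3994 bits

Marginal of X (row sums):
  P(X=0) = 1/22 + 3/44 + 5/22 + 1/44 = 4/11
  P(X=1) = 1/11 + 1/44 + 9/22 + 5/44 = 7/11
H(X) = -[(4/11)·log₂(4/11) + (7/11)·log₂(7/11)]
  = 0.5307 + 0.4150 = 0.9457 bits

H(Y|X) = Σ_x P(x)·H(Y|X=x):
  X=0: P(X=0) = 4/11, P(Y|X=0) = (1/8, 3/16, 5/8, 1/16) → H(Y|X=0) = 1.5016
  X=1: P(X=1) = 7/11, P(Y|X=1) = (1/7, 1/28, 9/14, 5/28) → H(Y|X=1) = 1.4263
H(Y|X) = (4/11)·1.5016 + (7/11)·1.4263 = 1.4537 bits

H(X,Y) = -Σ_{x,y} P(x,y) log₂ P(x,y). Per-cell terms -P(x,y)·log₂P(x,y):
  X=0: 0.2027, 0.2642, 0.4858, 0.1241
  X=1: 0.3145, 0.1241, 0.5275, 0.3565
Sum of the 8 terms: H(X,Y) = 2.3994 bits

Chain rule check:
  H(X) + H(Y|X) = 0.9457 + 1.4537 = 2.3994 bits
  H(X,Y) = 2.3994 bits
✓ Chain rule verified.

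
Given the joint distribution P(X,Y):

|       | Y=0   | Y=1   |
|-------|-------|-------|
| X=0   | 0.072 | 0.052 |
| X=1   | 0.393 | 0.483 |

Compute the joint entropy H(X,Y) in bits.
1.5317 bits

H(X,Y) = -Σ_{x,y} P(x,y) log₂ P(x,y). Per-cell terms -P(x,y)·log₂P(x,y):
  X=0: 0.2733, 0.2218
  X=1: 0.5295, 0.5071
Sum of the 4 terms: H(X,Y) = 1.5317 bits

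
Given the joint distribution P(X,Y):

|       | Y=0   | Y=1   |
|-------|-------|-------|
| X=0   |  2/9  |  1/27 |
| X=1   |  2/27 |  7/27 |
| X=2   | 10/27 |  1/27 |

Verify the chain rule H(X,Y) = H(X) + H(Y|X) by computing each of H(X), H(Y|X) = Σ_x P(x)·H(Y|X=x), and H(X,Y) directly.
H(X) = 1.5610 bits, H(Y|X) = 0.5872 bits, H(X,Y) = 2.1482 bits

Marginal of X (row sums):
  P(X=0) = 2/9 + 1/27 = 7/27
  P(X=1) = 2/27 + 7/27 = 1/3
  P(X=2) = 10/27 + 1/27 = 11/27
H(X) = -[(7/27)·log₂(7/27) + (1/3)·log₂(1/3) + (11/27)·log₂(11/27)]
  = 0.50492 + 0.52832 + 0.52778 = 1.5610 bits

H(Y|X) = Σ_x P(x)·H(Y|X=x):
  X=0: P(X=0) = 7/27, P(Y|X=0) = (6/7, 1/7) → H(Y|X=0) = 0.59167
  X=1: P(X=1) = 1/3, P(Y|X=1) = (2/9, 7/9) → H(Y|X=1) = 0.76420
  X=2: P(X=2) = 11/27, P(Y|X=2) = (10/11, 1/11) → H(Y|X=2) = 0.43950
H(Y|X) = (7/27)·0.59167 + (1/3)·0.76420 + (11/27)·0.43950 = 0.5872 bits

H(X,Y) = -Σ_{x,y} P(x,y) log₂ P(x,y). Per-cell terms -P(x,y)·log₂P(x,y):
  X=0: 0.48221, 0.17611
  X=1: 0.27814, 0.50492
  X=2: 0.53073, 0.17611
Sum of the 6 terms: H(X,Y) = 2.1482 bits

Chain rule check:
  H(X) + H(Y|X) = 1.5610 + 0.5872 = 2.1482 bits
  H(X,Y) = 2.1482 bits
✓ Chain rule verified.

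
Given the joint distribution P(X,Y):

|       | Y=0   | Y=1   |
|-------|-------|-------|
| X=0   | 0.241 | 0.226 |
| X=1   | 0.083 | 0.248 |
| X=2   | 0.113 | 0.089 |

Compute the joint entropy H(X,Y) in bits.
2.4426 bits

H(X,Y) = -Σ_{x,y} P(x,y) log₂ P(x,y). Per-cell terms -P(x,y)·log₂P(x,y):
  X=0: 0.4947, 0.4849
  X=1: 0.2980, 0.4989
  X=2: 0.3555, 0.3106
Sum of the 6 terms: H(X,Y) = 2.4426 bits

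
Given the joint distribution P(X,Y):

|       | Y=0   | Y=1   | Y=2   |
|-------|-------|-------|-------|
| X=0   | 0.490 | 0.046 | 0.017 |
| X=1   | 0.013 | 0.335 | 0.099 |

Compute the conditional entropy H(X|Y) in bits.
0.3593 bits

H(X|Y) = H(X,Y) - H(Y)

H(X,Y) = -Σ_{x,y} P(x,y) log₂ P(x,y). Per-cell terms -P(x,y)·log₂P(x,y):
  X=0: 0.50428, 0.20434, 0.09993
  X=1: 0.08145, 0.52855, 0.33031
Sum of the 6 terms: H(X,Y) = 1.7489 bits

Marginal of Y (column sums):
  P(Y=0) = 0.490 + 0.013 = 0.503
  P(Y=1) = 0.046 + 0.335 = 0.381
  P(Y=2) = 0.017 + 0.099 = 0.116
H(Y) = -[0.503·log₂(0.503) + 0.381·log₂(0.381) + 0.116·log₂(0.116)]
  = 0.49866 + 0.53040 + 0.36051 = 1.3896 bits

H(X|Y) = H(X,Y) - H(Y) = 1.7489 - 1.3896 = 0.3593 bits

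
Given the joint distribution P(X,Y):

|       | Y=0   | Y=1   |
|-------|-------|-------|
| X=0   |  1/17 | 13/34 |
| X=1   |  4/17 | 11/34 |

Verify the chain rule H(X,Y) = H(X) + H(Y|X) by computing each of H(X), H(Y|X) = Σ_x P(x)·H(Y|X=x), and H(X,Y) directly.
H(X) = 0.9900 bits, H(Y|X) = 0.7987 bits, H(X,Y) = 1.7887 bits

Marginal of X (row sums):
  P(X=0) = 1/17 + 13/34 = 15/34
  P(X=1) = 4/17 + 11/34 = 19/34
H(X) = -[(15/34)·log₂(15/34) + (19/34)·log₂(19/34)]
  = 0.52084 + 0.46915 = 0.9900 bits

H(Y|X) = Σ_x P(x)·H(Y|X=x):
  X=0: P(X=0) = 15/34, P(Y|X=0) = (2/15, 13/15) → H(Y|X=0) = 0.56651
  X=1: P(X=1) = 19/34, P(Y|X=1) = (8/19, 11/19) → H(Y|X=1) = 0.98194
H(Y|X) = (15/34)·0.56651 + (19/34)·0.98194 = 0.7987 bits

H(X,Y) = -Σ_{x,y} P(x,y) log₂ P(x,y). Per-cell terms -P(x,y)·log₂P(x,y):
  X=0: 0.24044, 0.53033
  X=1: 0.49117, 0.52672
Sum of the 4 terms: H(X,Y) = 1.7887 bits

Chain rule check:
  H(X) + H(Y|X) = 0.9900 + 0.7987 = 1.7887 bits
  H(X,Y) = 1.7887 bits
✓ Chain rule verified.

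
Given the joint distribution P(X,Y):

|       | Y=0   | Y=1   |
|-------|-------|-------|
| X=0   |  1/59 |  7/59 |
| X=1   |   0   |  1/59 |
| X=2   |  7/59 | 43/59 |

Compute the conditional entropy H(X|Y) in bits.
0.6892 bits

H(X|Y) = H(X,Y) - H(Y)

H(X,Y) = -Σ_{x,y} P(x,y) log₂ P(x,y). Per-cell terms -P(x,y)·log₂P(x,y):
  X=0: 0.0997, 0.3649
  X=1: 0.0000, 0.0997
  X=2: 0.3649, 0.3326
  (cells with P = 0 contribute 0)
Sum of the 6 terms: H(X,Y) = 1.2618 bits

Marginal of Y (column sums):
  P(Y=0) = 1/59 + 0 + 7/59 = 8/59
  P(Y=1) = 7/59 + 1/59 + 43/59 = 51/59
H(Y) = -[(8/59)·log₂(8/59) + (51/59)·log₂(51/59)]
  = 0.3909 + 0.1817 = 0.5726 bits

H(X|Y) = H(X,Y) - H(Y) = 1.2618 - 0.5726 = 0.6892 bits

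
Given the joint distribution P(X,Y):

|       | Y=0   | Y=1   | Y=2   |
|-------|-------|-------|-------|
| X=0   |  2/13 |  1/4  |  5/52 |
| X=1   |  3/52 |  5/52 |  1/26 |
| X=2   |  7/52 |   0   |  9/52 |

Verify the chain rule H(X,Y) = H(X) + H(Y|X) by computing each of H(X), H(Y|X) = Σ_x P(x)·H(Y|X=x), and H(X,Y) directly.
H(X) = 1.4806 bits, H(Y|X) = 1.3302 bits, H(X,Y) = 2.8108 bits

Marginal of X (row sums):
  P(X=0) = 2/13 + 1/4 + 5/52 = 1/2
  P(X=1) = 3/52 + 5/52 + 1/26 = 5/26
  P(X=2) = 7/52 + 0 + 9/52 = 4/13
H(X) = -[(1/2)·log₂(1/2) + (5/26)·log₂(5/26) + (4/13)·log₂(4/13)]
  = 0.50000 + 0.45741 + 0.52321 = 1.4806 bits

H(Y|X) = Σ_x P(x)·H(Y|X=x):
  X=0: P(X=0) = 1/2, P(Y|X=0) = (4/13, 1/2, 5/26) → H(Y|X=0) = 1.48062
  X=1: P(X=1) = 5/26, P(Y|X=1) = (3/10, 1/2, 1/5) → H(Y|X=1) = 1.48548
  X=2: P(X=2) = 4/13, P(Y|X=2) = (7/16, 0, 9/16) → H(Y|X=2) = 0.98870
H(Y|X) = (1/2)·1.48062 + (5/26)·1.48548 + (4/13)·0.98870 = 1.3302 bits

H(X,Y) = -Σ_{x,y} P(x,y) log₂ P(x,y). Per-cell terms -P(x,y)·log₂P(x,y):
  X=0: 0.41545, 0.50000, 0.32486
  X=1: 0.23743, 0.32486, 0.18079
  X=2: 0.38945, 0.00000, 0.43797
  (cells with P = 0 contribute 0)
Sum of the 9 terms: H(X,Y) = 2.8108 bits

Chain rule check:
  H(X) + H(Y|X) = 1.4806 + 1.3302 = 2.8108 bits
  H(X,Y) = 2.8108 bits
✓ Chain rule verified.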